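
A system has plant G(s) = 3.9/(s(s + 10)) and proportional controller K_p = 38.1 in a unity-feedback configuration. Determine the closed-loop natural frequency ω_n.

With unity feedback the closed-loop characteristic equation is s² + 10s + 38.1·3.9 = s² + 10s + 148.6 = 0.
So ω_n² = 148.6 ⇒ ω_n = 12.19 rad/s, and ζ = 10/(2ω_n) = 0.41.

ω_n = 12.2 rad/s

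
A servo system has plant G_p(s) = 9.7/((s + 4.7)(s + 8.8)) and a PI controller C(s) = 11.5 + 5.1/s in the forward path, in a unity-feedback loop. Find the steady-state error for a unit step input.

0

The open loop C(s)G_p(s) has a pole at the origin (type 1), so the static position error constant is infinite and e_ss = 1/(1+∞) = 0.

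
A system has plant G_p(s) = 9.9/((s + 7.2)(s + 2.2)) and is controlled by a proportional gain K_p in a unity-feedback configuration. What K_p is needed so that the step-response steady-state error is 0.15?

K_p = 9.07

For a type-0 loop with proportional control, e_ss = 1/(1 + K_p·G_p(0)).
G_p(0) = 0.625. Require 1/(1 + K_p·0.625) = 0.15, so 1 + 0.625·K_p = 6.667.
K_p = (6.667 − 1)/0.625 = 9.07.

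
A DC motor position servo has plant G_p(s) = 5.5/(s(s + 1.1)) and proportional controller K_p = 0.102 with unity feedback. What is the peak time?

T_p = 6.18 s

From 1 + K_pG_p(s) = 0: s² + 1.1s + 0.561 = 0 ⇒ ω_n = 0.749, ζ = 0.7343.
Damped frequency ω_d = ω_n√(1−ζ²) = 0.5084 rad/s, so peak time T_p = π/ω_d = 6.18 s.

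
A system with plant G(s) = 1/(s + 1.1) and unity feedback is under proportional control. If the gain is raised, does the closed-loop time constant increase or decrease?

The closed-loop bandwidth 1.1+K_p·1 grows with K_p, so τ shrinks.

decrease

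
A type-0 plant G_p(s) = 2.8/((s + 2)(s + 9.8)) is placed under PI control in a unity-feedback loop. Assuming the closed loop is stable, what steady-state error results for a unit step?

0

The PI controller's integrator makes the forward path type 1, so e_ss to a step is zero.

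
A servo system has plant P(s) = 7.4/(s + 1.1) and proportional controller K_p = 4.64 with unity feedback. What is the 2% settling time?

T_s ≈ 0.113 s

Closed-loop transfer function: T(s) = K_p·P(s)/(1 + K_p·P(s)) = 34.34/(s + 1.1 + 34.34) = 34.34/(s + 35.44).
Time constant τ = 1/35.44 = 0.02822 s, so the 2% settling time is about 4τ = 0.113 s.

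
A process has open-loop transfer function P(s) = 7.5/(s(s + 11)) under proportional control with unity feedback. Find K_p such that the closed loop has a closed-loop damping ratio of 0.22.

Closed-loop characteristic equation: s² + 11s + K_p·7.5 = 0.
So ω_n = √(7.5K_p) and 2ζω_n = 11, giving ζ = 11/(2√(7.5K_p)).
Setting ζ = 0.22: √(7.5K_p) = 11/(2·0.22) = 25, so K_p = 625/7.5 = 83.3.

K_p = 83.3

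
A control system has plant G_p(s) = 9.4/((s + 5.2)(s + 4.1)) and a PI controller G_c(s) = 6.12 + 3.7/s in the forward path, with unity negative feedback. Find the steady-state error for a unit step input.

The open loop G_c(s)G_p(s) has a pole at the origin (type 1), so the static position error constant is infinite and e_ss = 1/(1+∞) = 0.

0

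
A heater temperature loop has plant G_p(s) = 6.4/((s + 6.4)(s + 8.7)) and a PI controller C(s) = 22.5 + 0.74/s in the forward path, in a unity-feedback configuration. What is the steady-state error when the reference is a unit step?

0

The open loop C(s)G_p(s) has a pole at the origin (type 1), so the static position error constant is infinite and e_ss = 1/(1+∞) = 0.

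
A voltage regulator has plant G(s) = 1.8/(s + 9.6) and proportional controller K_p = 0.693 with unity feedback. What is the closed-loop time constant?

τ = 0.0922 s

Closed-loop transfer function: T(s) = K_p·G(s)/(1 + K_p·G(s)) = 1.247/(s + 9.6 + 1.247) = 1.247/(s + 10.85).
Time constant τ = 1/10.85 = 0.0922 s.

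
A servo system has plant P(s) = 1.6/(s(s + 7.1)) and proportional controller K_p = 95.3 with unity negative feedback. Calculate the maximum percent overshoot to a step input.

Closed-loop characteristic equation: s² + 7.1s + 152.5 = 0, so ω_n = 12.35 rad/s and ζ = 7.1/(2·12.35) = 0.2875.
%OS = 100·exp(−πζ/√(1−ζ²)) = 100·exp(−π·0.2875/√0.9173) = 38.9%.

38.9%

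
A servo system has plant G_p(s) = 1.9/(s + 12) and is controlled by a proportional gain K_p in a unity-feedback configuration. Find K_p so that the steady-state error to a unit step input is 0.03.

The loop is type 0, so e_ss(step) = 1/(1 + K_pos) with K_pos = K_p·G_p(0).
G_p(0) = 0.1583. Require 1/(1 + K_p·0.1583) = 0.03, so 1 + 0.1583·K_p = 33.33.
K_p = (33.33 − 1)/0.1583 = 204.

K_p = 204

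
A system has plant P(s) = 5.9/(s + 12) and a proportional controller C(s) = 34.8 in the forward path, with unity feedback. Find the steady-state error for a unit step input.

0.0552

The loop is type 0. Static position error constant K_pos = C(0)·P(0) = 34.8·0.4917 = 17.11.
Steady-state error to a unit step: e_ss = 1/(1+K_pos) = 1/18.11 = 0.0552.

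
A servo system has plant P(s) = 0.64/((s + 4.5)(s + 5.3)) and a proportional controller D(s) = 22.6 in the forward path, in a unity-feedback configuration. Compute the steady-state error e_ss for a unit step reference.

The loop is type 0. Static position error constant K_pos = D(0)·P(0) = 22.6·0.02683 = 0.6065.
Steady-state error to a unit step: e_ss = 1/(1+K_pos) = 1/1.606 = 0.622.

0.622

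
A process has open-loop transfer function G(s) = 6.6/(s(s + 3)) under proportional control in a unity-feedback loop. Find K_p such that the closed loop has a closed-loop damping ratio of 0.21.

Closed-loop characteristic equation: s² + 3s + K_p·6.6 = 0.
So ω_n = √(6.6K_p) and 2ζω_n = 3, giving ζ = 3/(2√(6.6K_p)).
Setting ζ = 0.21: √(6.6K_p) = 3/(2·0.21) = 7.143, so K_p = 51.02/6.6 = 7.73.

K_p = 7.73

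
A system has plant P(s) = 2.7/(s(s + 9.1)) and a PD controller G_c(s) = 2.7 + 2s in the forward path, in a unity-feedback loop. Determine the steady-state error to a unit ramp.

The loop has one pole at the origin (type 1). Velocity error constant K_v = lim_{s→0} s·G_c(s)P(s) = 2.7·2.7/9.1 = 0.8011.
Steady-state error to a unit ramp: e_ss = 1/K_v = 1.25.

1.25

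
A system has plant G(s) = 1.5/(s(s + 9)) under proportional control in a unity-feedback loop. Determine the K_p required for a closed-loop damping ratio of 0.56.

K_p = 43

Closed-loop characteristic equation: s² + 9s + K_p·1.5 = 0.
So ω_n = √(1.5K_p) and 2ζω_n = 9, giving ζ = 9/(2√(1.5K_p)).
Setting ζ = 0.56: √(1.5K_p) = 9/(2·0.56) = 8.036, so K_p = 64.57/1.5 = 43.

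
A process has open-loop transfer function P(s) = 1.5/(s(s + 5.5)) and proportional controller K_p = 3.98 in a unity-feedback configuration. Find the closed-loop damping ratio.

ζ = 1.13

With unity feedback the closed-loop characteristic equation is s² + 5.5s + 3.98·1.5 = s² + 5.5s + 5.97 = 0.
So ω_n² = 5.97 ⇒ ω_n = 2.443 rad/s, and ζ = 5.5/(2ω_n) = 1.13.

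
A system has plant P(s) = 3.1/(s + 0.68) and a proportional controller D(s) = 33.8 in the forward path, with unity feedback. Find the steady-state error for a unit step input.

The loop is type 0. Static position error constant K_pos = D(0)·P(0) = 33.8·4.559 = 154.1.
Steady-state error to a unit step: e_ss = 1/(1+K_pos) = 1/155.1 = 0.00645.

0.00645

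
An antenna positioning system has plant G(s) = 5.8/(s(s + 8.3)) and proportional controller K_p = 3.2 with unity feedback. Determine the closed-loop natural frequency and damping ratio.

ω_n = 4.31 rad/s, ζ = 0.963

The closed-loop denominator is s(s+8.3) + 3.2·5.8 = s² + 8.3s + 18.56.
So ω_n² = 18.56 ⇒ ω_n = 4.308 rad/s, and ζ = 8.3/(2ω_n) = 0.963.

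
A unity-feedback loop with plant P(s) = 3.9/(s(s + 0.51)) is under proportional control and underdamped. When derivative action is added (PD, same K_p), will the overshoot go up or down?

decrease

With PD the characteristic equation becomes s² + (a + K·K_d)s + K·K_p = 0; the damping term grows, ζ rises, overshoot falls.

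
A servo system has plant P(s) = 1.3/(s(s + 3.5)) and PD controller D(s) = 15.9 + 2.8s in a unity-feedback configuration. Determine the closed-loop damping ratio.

ζ = 0.785

Forward path: (15.9 + 2.8s)·1.3/(s(s+3.5)). The closed-loop characteristic equation is s² + (3.5 + 1.3·2.8)s + 1.3·15.9 = 0.
That is s² + 7.14s + 20.67 = 0, so ω_n = 4.546 rad/s and ζ = 7.14/(2·4.546) = 0.7852.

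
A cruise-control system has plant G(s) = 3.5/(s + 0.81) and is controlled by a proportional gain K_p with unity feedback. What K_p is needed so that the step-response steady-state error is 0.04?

K_p = 5.55

The loop is type 0, so e_ss(step) = 1/(1 + K_pos) with K_pos = K_p·G(0).
G(0) = 4.321. Require 1/(1 + K_p·4.321) = 0.04, so 1 + 4.321·K_p = 25.
K_p = (25 − 1)/4.321 = 5.55.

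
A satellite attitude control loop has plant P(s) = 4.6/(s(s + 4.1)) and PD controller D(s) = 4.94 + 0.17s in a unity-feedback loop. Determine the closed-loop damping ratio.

ζ = 0.512

Forward path: (4.94 + 0.17s)·4.6/(s(s+4.1)). The closed-loop characteristic equation is s² + (4.1 + 4.6·0.17)s + 4.6·4.94 = 0.
That is s² + 4.882s + 22.72 = 0, so ω_n = 4.767 rad/s and ζ = 4.882/(2·4.767) = 0.5121.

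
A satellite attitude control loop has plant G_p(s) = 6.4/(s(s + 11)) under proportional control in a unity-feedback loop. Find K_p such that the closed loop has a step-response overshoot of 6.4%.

From %OS = 100·exp(−πζ/√(1−ζ²)) = 6.4%, ζ = −ln(0.064)/√(π²+ln²(0.064)) = 0.6585.
Characteristic equation s² + 11s + 6.4K_p = 0 gives ζ = 11/(2√(6.4K_p)).
Setting ζ = 0.6585: √(6.4K_p) = 11/(2·0.6585) = 8.352, so K_p = 69.76/6.4 = 10.9.

K_p = 10.9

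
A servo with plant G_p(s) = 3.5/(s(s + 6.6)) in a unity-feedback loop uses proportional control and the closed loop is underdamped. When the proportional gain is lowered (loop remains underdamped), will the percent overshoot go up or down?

ζ = 6.6/(2√(3.5K_p)) rises as K_p falls; higher damping means less overshoot.

decrease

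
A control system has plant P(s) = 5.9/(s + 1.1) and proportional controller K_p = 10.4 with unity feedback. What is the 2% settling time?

T_s ≈ 0.064 s

Closed-loop transfer function: T(s) = K_p·P(s)/(1 + K_p·P(s)) = 61.36/(s + 1.1 + 61.36) = 61.36/(s + 62.46).
Time constant τ = 1/62.46 = 0.01601 s, so the 2% settling time is about 4τ = 0.064 s.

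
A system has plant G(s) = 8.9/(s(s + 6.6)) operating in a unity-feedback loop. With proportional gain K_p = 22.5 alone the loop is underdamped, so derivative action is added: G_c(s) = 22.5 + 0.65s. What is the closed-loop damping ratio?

Forward path: (22.5 + 0.65s)·8.9/(s(s+6.6)). The closed-loop characteristic equation is s² + (6.6 + 8.9·0.65)s + 8.9·22.5 = 0.
That is s² + 12.38s + 200.2 = 0, so ω_n = 14.15 rad/s and ζ = 12.38/(2·14.15) = 0.4376.

ζ = 0.438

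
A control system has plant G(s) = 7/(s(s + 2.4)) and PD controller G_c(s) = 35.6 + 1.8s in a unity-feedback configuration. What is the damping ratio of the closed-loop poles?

ζ = 0.475

Forward path: (35.6 + 1.8s)·7/(s(s+2.4)). The closed-loop characteristic equation is s² + (2.4 + 7·1.8)s + 7·35.6 = 0.
That is s² + 15s + 249.2 = 0, so ω_n = 15.79 rad/s and ζ = 15/(2·15.79) = 0.4751.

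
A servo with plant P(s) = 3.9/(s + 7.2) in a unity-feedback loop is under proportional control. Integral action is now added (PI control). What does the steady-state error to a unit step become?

0

Adding integral action puts a pole at s = 0 in the forward path, raising the system type to 1; a type-1 loop has zero steady-state error to a step.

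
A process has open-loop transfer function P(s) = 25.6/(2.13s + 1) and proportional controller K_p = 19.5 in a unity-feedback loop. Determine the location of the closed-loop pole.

s = -234.8

Closed loop: T(s) = K_p·P/(1+K_p·P) = 499.2/(2.13s + 1 + 499.2), with pole at s = −(1 + 499.2)/2.13 = −234.8.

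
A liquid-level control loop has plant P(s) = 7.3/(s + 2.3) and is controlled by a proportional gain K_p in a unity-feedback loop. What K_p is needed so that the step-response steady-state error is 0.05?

For a type-0 loop with proportional control, e_ss = 1/(1 + K_p·P(0)).
P(0) = 3.174. Require 1/(1 + K_p·3.174) = 0.05, so 1 + 3.174·K_p = 20.
K_p = (20 − 1)/3.174 = 5.99.

K_p = 5.99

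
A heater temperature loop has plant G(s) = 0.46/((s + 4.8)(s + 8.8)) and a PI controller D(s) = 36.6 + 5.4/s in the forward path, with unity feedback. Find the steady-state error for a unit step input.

The open loop D(s)G(s) has a pole at the origin (type 1), so the static position error constant is infinite and e_ss = 1/(1+∞) = 0.

0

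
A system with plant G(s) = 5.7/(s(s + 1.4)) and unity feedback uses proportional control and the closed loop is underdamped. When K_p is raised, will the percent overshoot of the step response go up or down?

ζ = 1.4/(2√(5.7K_p)) decreases as K_p grows; lower damping means more overshoot.

increase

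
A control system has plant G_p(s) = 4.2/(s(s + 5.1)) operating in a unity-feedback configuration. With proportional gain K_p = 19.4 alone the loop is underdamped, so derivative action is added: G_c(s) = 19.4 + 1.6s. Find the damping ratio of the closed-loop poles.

ζ = 0.655

Forward path: (19.4 + 1.6s)·4.2/(s(s+5.1)). The closed-loop characteristic equation is s² + (5.1 + 4.2·1.6)s + 4.2·19.4 = 0.
That is s² + 11.82s + 81.48 = 0, so ω_n = 9.027 rad/s and ζ = 11.82/(2·9.027) = 0.6547.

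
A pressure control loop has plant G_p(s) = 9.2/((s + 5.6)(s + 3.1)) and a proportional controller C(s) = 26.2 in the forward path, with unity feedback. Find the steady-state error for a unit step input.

0.0672

The loop is type 0. Static position error constant K_pos = C(0)·G_p(0) = 26.2·0.53 = 13.88.
Steady-state error to a unit step: e_ss = 1/(1+K_pos) = 1/14.88 = 0.0672.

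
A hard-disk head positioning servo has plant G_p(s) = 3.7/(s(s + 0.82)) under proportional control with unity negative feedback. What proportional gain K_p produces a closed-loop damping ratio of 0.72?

K_p = 0.0876

Closed-loop characteristic equation: s² + 0.82s + K_p·3.7 = 0.
So ω_n = √(3.7K_p) and 2ζω_n = 0.82, giving ζ = 0.82/(2√(3.7K_p)).
Setting ζ = 0.72: √(3.7K_p) = 0.82/(2·0.72) = 0.5694, so K_p = 0.3243/3.7 = 0.0876.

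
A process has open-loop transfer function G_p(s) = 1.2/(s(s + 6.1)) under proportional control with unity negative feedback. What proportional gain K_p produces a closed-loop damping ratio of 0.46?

K_p = 36.6

Closed-loop characteristic equation: s² + 6.1s + K_p·1.2 = 0.
So ω_n = √(1.2K_p) and 2ζω_n = 6.1, giving ζ = 6.1/(2√(1.2K_p)).
Setting ζ = 0.46: √(1.2K_p) = 6.1/(2·0.46) = 6.63, so K_p = 43.96/1.2 = 36.6.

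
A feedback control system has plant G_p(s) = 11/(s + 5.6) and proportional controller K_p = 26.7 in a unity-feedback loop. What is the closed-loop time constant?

Closed-loop transfer function: T(s) = K_p·G_p(s)/(1 + K_p·G_p(s)) = 293.7/(s + 5.6 + 293.7) = 293.7/(s + 299.3).
Time constant τ = 1/299.3 = 0.00334 s.

τ = 0.00334 s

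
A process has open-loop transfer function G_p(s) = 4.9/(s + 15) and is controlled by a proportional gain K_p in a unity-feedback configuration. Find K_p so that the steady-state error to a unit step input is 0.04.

For a type-0 loop with proportional control, e_ss = 1/(1 + K_p·G_p(0)).
G_p(0) = 0.3267. Require 1/(1 + K_p·0.3267) = 0.04, so 1 + 0.3267·K_p = 25.
K_p = (25 − 1)/0.3267 = 73.5.

K_p = 73.5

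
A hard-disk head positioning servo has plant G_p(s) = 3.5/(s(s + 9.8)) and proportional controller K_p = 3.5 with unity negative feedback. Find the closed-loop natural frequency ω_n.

The closed-loop denominator is s(s+9.8) + 3.5·3.5 = s² + 9.8s + 12.25.
Matching s² + 2ζω_n s + ω_n²: ω_n = √12.25 = 3.5 rad/s and 2ζω_n = 9.8, so ζ = 9.8/(2·3.5) = 1.4.

ω_n = 3.5 rad/s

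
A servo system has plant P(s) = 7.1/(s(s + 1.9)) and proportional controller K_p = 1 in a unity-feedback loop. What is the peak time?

From 1 + K_pP(s) = 0: s² + 1.9s + 7.1 = 0 ⇒ ω_n = 2.665, ζ = 0.3565.
Damped frequency ω_d = ω_n√(1−ζ²) = 2.489 rad/s, so peak time T_p = π/ω_d = 1.26 s.

T_p = 1.26 s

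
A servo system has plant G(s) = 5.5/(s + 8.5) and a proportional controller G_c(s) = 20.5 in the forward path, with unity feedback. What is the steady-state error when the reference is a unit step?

The loop is type 0. Static position error constant K_pos = G_c(0)·G(0) = 20.5·0.6471 = 13.26.
Steady-state error to a unit step: e_ss = 1/(1+K_pos) = 1/14.26 = 0.0701.

0.0701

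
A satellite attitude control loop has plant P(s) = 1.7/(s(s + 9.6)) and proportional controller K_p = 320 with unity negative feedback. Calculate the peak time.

Closed-loop characteristic equation: s² + 9.6s + 544 = 0, so ω_n = 23.32 rad/s and ζ = 9.6/(2·23.32) = 0.2058.
Damped frequency ω_d = ω_n√(1−ζ²) = 22.82 rad/s, so peak time T_p = π/ω_d = 0.138 s.

T_p = 0.138 s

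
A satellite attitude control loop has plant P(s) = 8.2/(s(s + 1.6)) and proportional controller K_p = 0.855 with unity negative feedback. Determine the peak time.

T_p = 1.24 s

From 1 + K_pP(s) = 0: s² + 1.6s + 7.011 = 0 ⇒ ω_n = 2.648, ζ = 0.3021.
Damped frequency ω_d = ω_n√(1−ζ²) = 2.524 rad/s, so peak time T_p = π/ω_d = 1.24 s.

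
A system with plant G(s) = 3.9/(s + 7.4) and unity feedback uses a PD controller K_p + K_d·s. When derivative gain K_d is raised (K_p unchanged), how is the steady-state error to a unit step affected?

unchanged

At s = 0 the derivative term contributes nothing: C(0) = K_p regardless of K_d, so K_pos = K_p·G(0) and e_ss are unchanged.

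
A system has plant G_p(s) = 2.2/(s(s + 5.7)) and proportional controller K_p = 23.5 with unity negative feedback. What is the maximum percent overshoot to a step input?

25.8%

Closed-loop characteristic equation: s² + 5.7s + 51.7 = 0, so ω_n = 7.19 rad/s and ζ = 5.7/(2·7.19) = 0.3964.
%OS = 100·exp(−πζ/√(1−ζ²)) = 100·exp(−π·0.3964/√0.8429) = 25.8%.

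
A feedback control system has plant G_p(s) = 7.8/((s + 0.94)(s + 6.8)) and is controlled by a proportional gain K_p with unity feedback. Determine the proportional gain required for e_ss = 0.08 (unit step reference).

The loop is type 0, so e_ss(step) = 1/(1 + K_pos) with K_pos = K_p·G_p(0).
G_p(0) = 1.22. Require 1/(1 + K_p·1.22) = 0.08, so 1 + 1.22·K_p = 12.5.
K_p = (12.5 − 1)/1.22 = 9.42.

K_p = 9.42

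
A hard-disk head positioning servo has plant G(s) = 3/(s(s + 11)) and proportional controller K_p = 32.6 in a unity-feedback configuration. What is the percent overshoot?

The closed-loop denominator s² + 11s + 97.8 gives ω_n = √97.8 = 9.889 and ζ = 11/(2ω_n) = 0.5562.
%OS = 100·exp(−πζ/√(1−ζ²)) = 100·exp(−π·0.5562/√0.6907) = 12.2%.

12.2%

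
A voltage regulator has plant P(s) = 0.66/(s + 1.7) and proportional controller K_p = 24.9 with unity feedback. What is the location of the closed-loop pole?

s = -18.13

Closed-loop transfer function: T(s) = K_p·P(s)/(1 + K_p·P(s)) = 16.43/(s + 1.7 + 16.43) = 16.43/(s + 18.13).
The closed-loop pole is at s = −18.13.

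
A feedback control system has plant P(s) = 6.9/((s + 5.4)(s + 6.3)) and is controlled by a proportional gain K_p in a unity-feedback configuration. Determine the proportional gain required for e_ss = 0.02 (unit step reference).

Steady-state error for a unit step on this type-0 loop is 1/(1 + K_p·P(0)).
P(0) = 0.2028. Require 1/(1 + K_p·0.2028) = 0.02, so 1 + 0.2028·K_p = 50.
K_p = (50 − 1)/0.2028 = 242.

K_p = 242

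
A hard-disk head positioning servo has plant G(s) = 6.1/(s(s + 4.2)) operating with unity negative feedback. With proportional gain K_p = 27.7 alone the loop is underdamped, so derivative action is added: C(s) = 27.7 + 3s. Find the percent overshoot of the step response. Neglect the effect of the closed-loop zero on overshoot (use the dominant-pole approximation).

Forward path: (27.7 + 3s)·6.1/(s(s+4.2)). The closed-loop characteristic equation is s² + (4.2 + 6.1·3)s + 6.1·27.7 = 0.
That is s² + 22.5s + 169 = 0, so ω_n = 13 rad/s and ζ = 22.5/(2·13) = 0.8655.
%OS = 100·exp(−πζ/√(1−ζ²)) = 0.44%.

0.44%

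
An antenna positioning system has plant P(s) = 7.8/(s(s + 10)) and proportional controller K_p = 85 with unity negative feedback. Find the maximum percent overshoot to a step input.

Closed-loop characteristic equation: s² + 10s + 663 = 0, so ω_n = 25.75 rad/s and ζ = 10/(2·25.75) = 0.1942.
%OS = 100·exp(−πζ/√(1−ζ²)) = 100·exp(−π·0.1942/√0.9623) = 53.7%.

53.7%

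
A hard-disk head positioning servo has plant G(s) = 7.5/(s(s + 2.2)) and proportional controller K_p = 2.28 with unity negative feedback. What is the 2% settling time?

The closed-loop denominator s² + 2.2s + 17.1 gives ω_n = √17.1 = 4.135 and ζ = 2.2/(2ω_n) = 0.266.
2% settling time T_s ≈ 4/(ζω_n) = 4/1.1 = 3.64 s.

T_s ≈ 3.64 s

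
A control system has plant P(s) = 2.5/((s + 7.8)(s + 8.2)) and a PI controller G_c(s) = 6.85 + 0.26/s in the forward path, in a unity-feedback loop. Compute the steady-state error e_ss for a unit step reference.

0

The open loop G_c(s)P(s) has a pole at the origin (type 1), so the static position error constant is infinite and e_ss = 1/(1+∞) = 0.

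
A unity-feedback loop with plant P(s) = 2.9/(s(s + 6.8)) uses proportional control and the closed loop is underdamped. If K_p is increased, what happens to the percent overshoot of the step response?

ζ = 6.8/(2√(2.9K_p)) decreases as K_p grows; lower damping means more overshoot.

increase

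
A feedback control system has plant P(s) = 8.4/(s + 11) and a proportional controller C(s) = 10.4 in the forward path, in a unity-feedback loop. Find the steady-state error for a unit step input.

The loop is type 0. Static position error constant K_pos = C(0)·P(0) = 10.4·0.7636 = 7.942.
Steady-state error to a unit step: e_ss = 1/(1+K_pos) = 1/8.942 = 0.112.

0.112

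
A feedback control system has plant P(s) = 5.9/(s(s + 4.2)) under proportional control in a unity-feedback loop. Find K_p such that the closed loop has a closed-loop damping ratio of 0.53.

K_p = 2.66

Closed-loop characteristic equation: s² + 4.2s + K_p·5.9 = 0.
So ω_n = √(5.9K_p) and 2ζω_n = 4.2, giving ζ = 4.2/(2√(5.9K_p)).
Setting ζ = 0.53: √(5.9K_p) = 4.2/(2·0.53) = 3.962, so K_p = 15.7/5.9 = 2.66.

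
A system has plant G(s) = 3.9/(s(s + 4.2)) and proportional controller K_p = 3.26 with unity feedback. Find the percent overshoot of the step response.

From 1 + K_pG(s) = 0: s² + 4.2s + 12.71 = 0 ⇒ ω_n = 3.566, ζ = 0.5889.
%OS = 100·exp(−πζ/√(1−ζ²)) = 100·exp(−π·0.5889/√0.6531) = 10.1%.

10.1%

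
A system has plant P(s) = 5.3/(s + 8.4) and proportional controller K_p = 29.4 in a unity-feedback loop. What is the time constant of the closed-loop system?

Closed-loop transfer function: T(s) = K_p·P(s)/(1 + K_p·P(s)) = 155.8/(s + 8.4 + 155.8) = 155.8/(s + 164.2).
Time constant τ = 1/164.2 = 0.00609 s.

τ = 0.00609 s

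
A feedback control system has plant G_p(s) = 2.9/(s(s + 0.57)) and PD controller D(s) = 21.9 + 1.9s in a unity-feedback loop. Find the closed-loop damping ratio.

Forward path: (21.9 + 1.9s)·2.9/(s(s+0.57)). The closed-loop characteristic equation is s² + (0.57 + 2.9·1.9)s + 2.9·21.9 = 0.
That is s² + 6.08s + 63.51 = 0, so ω_n = 7.969 rad/s and ζ = 6.08/(2·7.969) = 0.3815.

ζ = 0.381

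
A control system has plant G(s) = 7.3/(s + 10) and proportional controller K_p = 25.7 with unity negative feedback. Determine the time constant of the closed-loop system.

τ = 0.00506 s

Closed-loop transfer function: T(s) = K_p·G(s)/(1 + K_p·G(s)) = 187.6/(s + 10 + 187.6) = 187.6/(s + 197.6).
Time constant τ = 1/197.6 = 0.00506 s.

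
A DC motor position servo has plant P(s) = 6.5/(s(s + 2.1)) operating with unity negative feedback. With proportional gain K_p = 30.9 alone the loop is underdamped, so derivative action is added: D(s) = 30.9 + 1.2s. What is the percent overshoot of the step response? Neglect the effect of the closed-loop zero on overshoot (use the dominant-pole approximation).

31%

Forward path: (30.9 + 1.2s)·6.5/(s(s+2.1)). The closed-loop characteristic equation is s² + (2.1 + 6.5·1.2)s + 6.5·30.9 = 0.
That is s² + 9.9s + 200.8 = 0, so ω_n = 14.17 rad/s and ζ = 9.9/(2·14.17) = 0.3493.
%OS = 100·exp(−πζ/√(1−ζ²)) = 31%.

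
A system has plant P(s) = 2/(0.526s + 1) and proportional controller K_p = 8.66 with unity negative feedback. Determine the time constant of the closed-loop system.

Closed loop: T(s) = K_p·P/(1+K_p·P) = 17.32/(0.526s + 1 + 17.32), with pole at s = −(1 + 17.32)/0.526 = −34.83.
Closed-loop time constant τ = 1/34.83 = 0.0287 s.

τ = 0.0287 s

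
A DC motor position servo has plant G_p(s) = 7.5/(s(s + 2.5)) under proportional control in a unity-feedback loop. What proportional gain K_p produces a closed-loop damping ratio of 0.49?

Closed-loop characteristic equation: s² + 2.5s + K_p·7.5 = 0.
So ω_n = √(7.5K_p) and 2ζω_n = 2.5, giving ζ = 2.5/(2√(7.5K_p)).
Setting ζ = 0.49: √(7.5K_p) = 2.5/(2·0.49) = 2.551, so K_p = 6.508/7.5 = 0.868.

K_p = 0.868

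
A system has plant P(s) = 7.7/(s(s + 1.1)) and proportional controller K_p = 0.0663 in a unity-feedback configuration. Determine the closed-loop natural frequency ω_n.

ω_n = 0.714 rad/s

1 + K_p·P(s) = 0 gives s² + 1.1s + 0.5105 = 0.
Matching s² + 2ζω_n s + ω_n²: ω_n = √0.5105 = 0.7145 rad/s and 2ζω_n = 1.1, so ζ = 1.1/(2·0.7145) = 0.77.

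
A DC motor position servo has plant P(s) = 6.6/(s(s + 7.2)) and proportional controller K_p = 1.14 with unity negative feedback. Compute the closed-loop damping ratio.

With unity feedback the closed-loop characteristic equation is s² + 7.2s + 1.14·6.6 = s² + 7.2s + 7.524 = 0.
So ω_n² = 7.524 ⇒ ω_n = 2.743 rad/s, and ζ = 7.2/(2ω_n) = 1.31.

ζ = 1.31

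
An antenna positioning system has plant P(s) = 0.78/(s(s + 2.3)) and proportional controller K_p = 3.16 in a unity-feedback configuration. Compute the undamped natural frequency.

ω_n = 1.57 rad/s

With unity feedback the closed-loop characteristic equation is s² + 2.3s + 3.16·0.78 = s² + 2.3s + 2.465 = 0.
So ω_n² = 2.465 ⇒ ω_n = 1.57 rad/s, and ζ = 2.3/(2ω_n) = 0.732.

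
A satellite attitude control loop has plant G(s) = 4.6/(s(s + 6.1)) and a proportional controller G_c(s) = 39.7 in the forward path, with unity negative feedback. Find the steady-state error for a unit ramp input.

0.0334

The loop has one pole at the origin (type 1). Velocity error constant K_v = lim_{s→0} s·G_c(s)G(s) = 39.7·4.6/6.1 = 29.94.
Steady-state error to a unit ramp: e_ss = 1/K_v = 0.0334.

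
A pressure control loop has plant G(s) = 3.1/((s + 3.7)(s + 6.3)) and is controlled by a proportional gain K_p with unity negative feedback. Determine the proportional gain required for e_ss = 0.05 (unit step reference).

For a type-0 loop with proportional control, e_ss = 1/(1 + K_p·G(0)).
G(0) = 0.133. Require 1/(1 + K_p·0.133) = 0.05, so 1 + 0.133·K_p = 20.
K_p = (20 − 1)/0.133 = 143.

K_p = 143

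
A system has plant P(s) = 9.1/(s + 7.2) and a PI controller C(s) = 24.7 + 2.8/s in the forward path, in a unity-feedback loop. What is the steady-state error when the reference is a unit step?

The open loop C(s)P(s) has a pole at the origin (type 1), so the static position error constant is infinite and e_ss = 1/(1+∞) = 0.

0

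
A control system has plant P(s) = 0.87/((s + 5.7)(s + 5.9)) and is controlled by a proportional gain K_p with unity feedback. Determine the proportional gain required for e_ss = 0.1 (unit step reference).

The loop is type 0, so e_ss(step) = 1/(1 + K_pos) with K_pos = K_p·P(0).
P(0) = 0.02587. Require 1/(1 + K_p·0.02587) = 0.1, so 1 + 0.02587·K_p = 10.
K_p = (10 − 1)/0.02587 = 348.

K_p = 348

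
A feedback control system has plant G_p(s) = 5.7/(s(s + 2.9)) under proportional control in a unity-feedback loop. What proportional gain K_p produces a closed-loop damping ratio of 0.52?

K_p = 1.36

Closed-loop characteristic equation: s² + 2.9s + K_p·5.7 = 0.
So ω_n = √(5.7K_p) and 2ζω_n = 2.9, giving ζ = 2.9/(2√(5.7K_p)).
Setting ζ = 0.52: √(5.7K_p) = 2.9/(2·0.52) = 2.788, so K_p = 7.776/5.7 = 1.36.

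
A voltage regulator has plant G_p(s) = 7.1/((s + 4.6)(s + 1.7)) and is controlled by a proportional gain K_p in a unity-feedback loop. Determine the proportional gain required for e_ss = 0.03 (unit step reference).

K_p = 35.6

The loop is type 0, so e_ss(step) = 1/(1 + K_pos) with K_pos = K_p·G_p(0).
G_p(0) = 0.9079. Require 1/(1 + K_p·0.9079) = 0.03, so 1 + 0.9079·K_p = 33.33.
K_p = (33.33 − 1)/0.9079 = 35.6.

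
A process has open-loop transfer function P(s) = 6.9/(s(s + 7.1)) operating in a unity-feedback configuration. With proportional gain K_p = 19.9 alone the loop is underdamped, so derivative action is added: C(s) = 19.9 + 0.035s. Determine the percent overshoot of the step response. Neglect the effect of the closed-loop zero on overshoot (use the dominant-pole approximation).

Forward path: (19.9 + 0.035s)·6.9/(s(s+7.1)). The closed-loop characteristic equation is s² + (7.1 + 6.9·0.035)s + 6.9·19.9 = 0.
That is s² + 7.341s + 137.3 = 0, so ω_n = 11.72 rad/s and ζ = 7.341/(2·11.72) = 0.3133.
%OS = 100·exp(−πζ/√(1−ζ²)) = 35.5%.

35.5%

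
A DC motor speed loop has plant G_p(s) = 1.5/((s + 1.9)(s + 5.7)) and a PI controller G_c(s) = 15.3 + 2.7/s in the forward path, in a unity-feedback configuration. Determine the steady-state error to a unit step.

0

The open loop G_c(s)G_p(s) has a pole at the origin (type 1), so the static position error constant is infinite and e_ss = 1/(1+∞) = 0.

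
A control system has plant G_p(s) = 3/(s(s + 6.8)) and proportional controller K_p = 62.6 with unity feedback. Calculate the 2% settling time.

T_s ≈ 1.18 s

The closed-loop denominator s² + 6.8s + 187.8 gives ω_n = √187.8 = 13.7 and ζ = 6.8/(2ω_n) = 0.2481.
2% settling time T_s ≈ 4/(ζω_n) = 4/3.4 = 1.18 s.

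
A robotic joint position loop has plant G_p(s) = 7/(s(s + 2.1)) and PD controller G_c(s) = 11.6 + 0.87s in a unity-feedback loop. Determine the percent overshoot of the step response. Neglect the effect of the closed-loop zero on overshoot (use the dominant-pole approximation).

20.1%

Forward path: (11.6 + 0.87s)·7/(s(s+2.1)). The closed-loop characteristic equation is s² + (2.1 + 7·0.87)s + 7·11.6 = 0.
That is s² + 8.19s + 81.2 = 0, so ω_n = 9.011 rad/s and ζ = 8.19/(2·9.011) = 0.4544.
%OS = 100·exp(−πζ/√(1−ζ²)) = 20.1%.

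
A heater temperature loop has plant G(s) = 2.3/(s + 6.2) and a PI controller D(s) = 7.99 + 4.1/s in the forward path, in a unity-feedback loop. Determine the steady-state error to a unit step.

0

The open loop D(s)G(s) has a pole at the origin (type 1), so the static position error constant is infinite and e_ss = 1/(1+∞) = 0.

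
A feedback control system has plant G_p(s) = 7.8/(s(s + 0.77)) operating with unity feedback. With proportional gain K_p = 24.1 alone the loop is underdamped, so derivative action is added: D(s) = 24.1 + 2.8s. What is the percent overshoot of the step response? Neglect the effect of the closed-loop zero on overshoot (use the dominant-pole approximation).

Forward path: (24.1 + 2.8s)·7.8/(s(s+0.77)). The closed-loop characteristic equation is s² + (0.77 + 7.8·2.8)s + 7.8·24.1 = 0.
That is s² + 22.61s + 188 = 0, so ω_n = 13.71 rad/s and ζ = 22.61/(2·13.71) = 0.8245.
%OS = 100·exp(−πζ/√(1−ζ²)) = 1.03%.

1.03%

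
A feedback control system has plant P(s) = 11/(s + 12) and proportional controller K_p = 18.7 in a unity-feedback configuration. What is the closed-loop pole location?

Closed-loop transfer function: T(s) = K_p·P(s)/(1 + K_p·P(s)) = 205.7/(s + 12 + 205.7) = 205.7/(s + 217.7).
The closed-loop pole is at s = −217.7.

s = -217.7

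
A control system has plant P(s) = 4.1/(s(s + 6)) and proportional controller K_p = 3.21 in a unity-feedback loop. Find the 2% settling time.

Closed-loop characteristic equation: s² + 6s + 13.16 = 0, so ω_n = 3.628 rad/s and ζ = 6/(2·3.628) = 0.8269.
2% settling time T_s ≈ 4/(ζω_n) = 4/3 = 1.33 s.

T_s ≈ 1.33 s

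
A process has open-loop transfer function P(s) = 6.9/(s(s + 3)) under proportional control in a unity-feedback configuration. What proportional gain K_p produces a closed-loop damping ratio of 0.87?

Closed-loop characteristic equation: s² + 3s + K_p·6.9 = 0.
So ω_n = √(6.9K_p) and 2ζω_n = 3, giving ζ = 3/(2√(6.9K_p)).
Setting ζ = 0.87: √(6.9K_p) = 3/(2·0.87) = 1.724, so K_p = 2.973/6.9 = 0.431.

K_p = 0.431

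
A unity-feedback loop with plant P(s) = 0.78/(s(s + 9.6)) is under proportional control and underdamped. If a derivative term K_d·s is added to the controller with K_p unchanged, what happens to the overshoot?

decrease

With PD the characteristic equation becomes s² + (a + K·K_d)s + K·K_p = 0; the damping term grows, ζ rises, overshoot falls.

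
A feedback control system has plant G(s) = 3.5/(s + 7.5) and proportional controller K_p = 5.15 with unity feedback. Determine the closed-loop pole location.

Closed-loop transfer function: T(s) = K_p·G(s)/(1 + K_p·G(s)) = 18.03/(s + 7.5 + 18.03) = 18.03/(s + 25.53).
The closed-loop pole is at s = −25.53.

s = -25.53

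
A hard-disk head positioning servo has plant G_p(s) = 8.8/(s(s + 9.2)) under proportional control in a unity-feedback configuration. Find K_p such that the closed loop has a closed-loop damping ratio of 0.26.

K_p = 35.6

Closed-loop characteristic equation: s² + 9.2s + K_p·8.8 = 0.
So ω_n = √(8.8K_p) and 2ζω_n = 9.2, giving ζ = 9.2/(2√(8.8K_p)).
Setting ζ = 0.26: √(8.8K_p) = 9.2/(2·0.26) = 17.69, so K_p = 313/8.8 = 35.6.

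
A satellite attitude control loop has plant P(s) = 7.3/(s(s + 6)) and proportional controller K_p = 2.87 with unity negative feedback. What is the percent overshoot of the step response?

6.55%

From 1 + K_pP(s) = 0: s² + 6s + 20.95 = 0 ⇒ ω_n = 4.577, ζ = 0.6554.
%OS = 100·exp(−πζ/√(1−ζ²)) = 100·exp(−π·0.6554/√0.5704) = 6.55%.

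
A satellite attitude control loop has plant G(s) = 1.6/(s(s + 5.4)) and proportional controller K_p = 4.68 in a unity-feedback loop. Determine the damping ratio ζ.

With unity feedback the closed-loop characteristic equation is s² + 5.4s + 4.68·1.6 = s² + 5.4s + 7.488 = 0.
So ω_n² = 7.488 ⇒ ω_n = 2.736 rad/s, and ζ = 5.4/(2ω_n) = 0.987.

ζ = 0.987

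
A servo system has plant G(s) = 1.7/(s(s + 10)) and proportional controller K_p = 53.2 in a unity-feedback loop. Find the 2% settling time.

Closed-loop characteristic equation: s² + 10s + 90.44 = 0, so ω_n = 9.51 rad/s and ζ = 10/(2·9.51) = 0.5258.
2% settling time T_s ≈ 4/(ζω_n) = 4/5 = 0.8 s.

T_s ≈ 0.8 s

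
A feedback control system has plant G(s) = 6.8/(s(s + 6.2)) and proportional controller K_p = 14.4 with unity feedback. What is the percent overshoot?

From 1 + K_pG(s) = 0: s² + 6.2s + 97.92 = 0 ⇒ ω_n = 9.895, ζ = 0.3133.
%OS = 100·exp(−πζ/√(1−ζ²)) = 100·exp(−π·0.3133/√0.9019) = 35.5%.

35.5%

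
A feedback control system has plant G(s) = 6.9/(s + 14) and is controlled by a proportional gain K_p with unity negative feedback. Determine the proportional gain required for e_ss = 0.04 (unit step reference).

K_p = 48.7

The loop is type 0, so e_ss(step) = 1/(1 + K_pos) with K_pos = K_p·G(0).
G(0) = 0.4929. Require 1/(1 + K_p·0.4929) = 0.04, so 1 + 0.4929·K_p = 25.
K_p = (25 − 1)/0.4929 = 48.7.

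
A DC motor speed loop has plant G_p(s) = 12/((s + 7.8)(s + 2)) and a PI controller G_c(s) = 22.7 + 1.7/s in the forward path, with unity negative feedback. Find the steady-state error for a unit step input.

0

The open loop G_c(s)G_p(s) has a pole at the origin (type 1), so the static position error constant is infinite and e_ss = 1/(1+∞) = 0.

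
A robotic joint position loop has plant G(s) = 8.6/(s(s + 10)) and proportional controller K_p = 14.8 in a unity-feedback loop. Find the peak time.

From 1 + K_pG(s) = 0: s² + 10s + 127.3 = 0 ⇒ ω_n = 11.28, ζ = 0.4432.
Damped frequency ω_d = ω_n√(1−ζ²) = 10.11 rad/s, so peak time T_p = π/ω_d = 0.311 s.

T_p = 0.311 s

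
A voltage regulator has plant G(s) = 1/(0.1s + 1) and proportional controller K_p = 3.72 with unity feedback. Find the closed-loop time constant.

Closed loop: T(s) = K_p·G/(1+K_p·G) = 3.72/(0.1s + 1 + 3.72), with pole at s = −(1 + 3.72)/0.1 = −47.2.
Closed-loop time constant τ = 1/47.2 = 0.0212 s.

τ = 0.0212 s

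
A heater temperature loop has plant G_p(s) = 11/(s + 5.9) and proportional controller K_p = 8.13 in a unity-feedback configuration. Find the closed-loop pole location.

Closed-loop transfer function: T(s) = K_p·G_p(s)/(1 + K_p·G_p(s)) = 89.43/(s + 5.9 + 89.43) = 89.43/(s + 95.33).
The closed-loop pole is at s = −95.33.

s = -95.33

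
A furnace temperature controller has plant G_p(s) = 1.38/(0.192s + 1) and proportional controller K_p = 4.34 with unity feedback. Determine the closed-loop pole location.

s = -36.4

Closed loop: T(s) = K_p·G_p/(1+K_p·G_p) = 5.989/(0.192s + 1 + 5.989), with pole at s = −(1 + 5.989)/0.192 = −36.4.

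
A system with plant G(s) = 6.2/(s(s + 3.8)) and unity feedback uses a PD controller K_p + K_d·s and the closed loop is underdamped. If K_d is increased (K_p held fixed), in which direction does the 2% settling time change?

Characteristic equation s² + (3.8 + 6.2K_d)s + 6.2K_p = 0: raising K_d increases ζω_n = (3.8+6.2K_d)/2 while the loop stays underdamped, so T_s ≈ 4/(ζω_n) decreases.

decrease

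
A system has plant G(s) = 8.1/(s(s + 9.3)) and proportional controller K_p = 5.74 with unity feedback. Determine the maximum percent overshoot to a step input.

The closed-loop denominator s² + 9.3s + 46.49 gives ω_n = √46.49 = 6.819 and ζ = 9.3/(2ω_n) = 0.682.
%OS = 100·exp(−πζ/√(1−ζ²)) = 100·exp(−π·0.682/√0.5349) = 5.34%.

5.34%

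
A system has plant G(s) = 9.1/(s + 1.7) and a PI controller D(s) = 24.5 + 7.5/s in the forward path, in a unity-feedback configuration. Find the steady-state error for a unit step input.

The open loop D(s)G(s) has a pole at the origin (type 1), so the static position error constant is infinite and e_ss = 1/(1+∞) = 0.

0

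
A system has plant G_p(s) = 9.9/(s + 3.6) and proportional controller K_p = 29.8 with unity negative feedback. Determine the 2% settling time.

Closed-loop transfer function: T(s) = K_p·G_p(s)/(1 + K_p·G_p(s)) = 295/(s + 3.6 + 295) = 295/(s + 298.6).
Time constant τ = 1/298.6 = 0.003349 s, so the 2% settling time is about 4τ = 0.0134 s.

T_s ≈ 0.0134 s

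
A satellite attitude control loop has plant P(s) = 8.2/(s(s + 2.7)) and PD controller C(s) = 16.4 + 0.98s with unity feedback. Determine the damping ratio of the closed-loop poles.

ζ = 0.463

Forward path: (16.4 + 0.98s)·8.2/(s(s+2.7)). The closed-loop characteristic equation is s² + (2.7 + 8.2·0.98)s + 8.2·16.4 = 0.
That is s² + 10.74s + 134.5 = 0, so ω_n = 11.6 rad/s and ζ = 10.74/(2·11.6) = 0.4629.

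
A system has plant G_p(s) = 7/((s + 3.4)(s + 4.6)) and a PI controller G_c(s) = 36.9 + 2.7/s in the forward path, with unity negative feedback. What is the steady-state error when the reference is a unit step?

The open loop G_c(s)G_p(s) has a pole at the origin (type 1), so the static position error constant is infinite and e_ss = 1/(1+∞) = 0.

0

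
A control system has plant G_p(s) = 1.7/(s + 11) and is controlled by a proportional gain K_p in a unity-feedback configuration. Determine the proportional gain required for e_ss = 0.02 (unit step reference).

K_p = 317

The loop is type 0, so e_ss(step) = 1/(1 + K_pos) with K_pos = K_p·G_p(0).
G_p(0) = 0.1545. Require 1/(1 + K_p·0.1545) = 0.02, so 1 + 0.1545·K_p = 50.
K_p = (50 − 1)/0.1545 = 317.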